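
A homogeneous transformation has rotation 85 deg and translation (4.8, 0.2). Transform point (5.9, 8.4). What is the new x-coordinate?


x' = cos(theta)*px - sin(theta)*py + tx
= 0.0872*5.9 - 0.9962*8.4 + 4.8
= -3.0538


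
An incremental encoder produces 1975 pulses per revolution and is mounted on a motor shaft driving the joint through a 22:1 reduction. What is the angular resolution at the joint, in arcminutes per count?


counts per rev = 1975
effective counts at joint = 1975 * 22 = 43450
resolution = 360*60 / 43450
= 0.4971 arcmin/count


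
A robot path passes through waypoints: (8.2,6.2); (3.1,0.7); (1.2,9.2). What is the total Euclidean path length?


Segment lengths:
  seg1 = sqrt((-5.1)^2 + (-5.5)^2) = 7.5007
  seg2 = sqrt((-1.9)^2 + (8.5)^2) = 8.7098
Total = 16.2104


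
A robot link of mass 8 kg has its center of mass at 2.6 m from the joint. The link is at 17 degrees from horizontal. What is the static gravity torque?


tau = m*g*L*cos(angle)
= 8 * 9.81 * 2.6 * cos(17 deg)
= 8 * 9.81 * 2.6 * 0.9563
= 195.1321 Nm


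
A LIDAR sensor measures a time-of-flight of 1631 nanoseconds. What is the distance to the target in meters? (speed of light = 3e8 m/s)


tof = 1631 ns = 1.631e-06 s
dist = c * tof / 2
= 3e8 * 1.631e-06 / 2
= 244.65 m


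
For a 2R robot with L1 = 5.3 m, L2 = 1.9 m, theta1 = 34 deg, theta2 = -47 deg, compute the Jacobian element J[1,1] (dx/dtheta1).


J[1,1] = -L1*sin(t1) - L2*sin(t1+t2)
= -5.3*sin(34) - 1.9*sin(-13)
= -2.5363


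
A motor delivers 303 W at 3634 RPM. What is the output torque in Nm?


omega = 3634 * 2*pi/60 = 380.5516 rad/s
tau = P / omega = 303 / 380.5516
= 0.7962 Nm


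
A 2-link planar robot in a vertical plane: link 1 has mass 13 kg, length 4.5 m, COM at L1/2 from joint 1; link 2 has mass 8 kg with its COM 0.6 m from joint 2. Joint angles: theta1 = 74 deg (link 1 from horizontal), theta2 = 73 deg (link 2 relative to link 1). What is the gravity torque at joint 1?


Horizontal distance from joint 1 to link-1 COM:
  x_c1 = (L1/2)*cos(t1) = 2.25 * 0.2756 = 0.6202 m
Horizontal distance from joint 1 to link-2 COM:
  x_c2 = L1*cos(t1) + Lc2*cos(t1+t2)
       = 4.5*0.2756 + 0.6*-0.8387 = 0.7372 m
tau1 = m1*g*x_c1 + m2*g*x_c2
     = 13*9.81*0.6202 + 8*9.81*0.7372
     = 79.0921 + 57.8528
     = 136.9448 Nm


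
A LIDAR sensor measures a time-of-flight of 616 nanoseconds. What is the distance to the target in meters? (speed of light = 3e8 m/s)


tof = 616 ns = 6.16e-07 s
dist = c * tof / 2
= 3e8 * 6.16e-07 / 2
= 92.4 m


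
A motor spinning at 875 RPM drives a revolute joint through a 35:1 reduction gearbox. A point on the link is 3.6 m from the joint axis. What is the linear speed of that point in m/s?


omega_motor = 875 * 2*pi/60 = 91.6298 rad/s
omega_joint = omega_motor / 35 = 2.618 rad/s
v = omega_joint * r = 2.618 * 3.6
= 9.4248 m/s


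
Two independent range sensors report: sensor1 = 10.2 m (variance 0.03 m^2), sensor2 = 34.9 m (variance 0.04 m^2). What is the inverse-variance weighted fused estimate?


w1 = (1/var1) / (1/var1 + 1/var2)
   = 33.3333 / (33.3333 + 25.0) = 0.5714
w2 = 1 - w1 = 0.4286
fused = w1*s1 + w2*s2 = 5.8286 + 14.9571
= 20.7857 m


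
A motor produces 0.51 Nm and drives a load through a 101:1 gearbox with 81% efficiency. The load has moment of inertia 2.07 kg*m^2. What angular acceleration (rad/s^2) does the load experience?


tau_out = tau_motor * N * eta
= 0.51 * 101 * 0.81 = 41.7231 Nm
alpha = tau_out / I = 41.7231 / 2.07
= 20.1561 rad/s^2


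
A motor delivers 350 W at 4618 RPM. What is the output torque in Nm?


omega = 4618 * 2*pi/60 = 483.5958 rad/s
tau = P / omega = 350 / 483.5958
= 0.7237 Nm


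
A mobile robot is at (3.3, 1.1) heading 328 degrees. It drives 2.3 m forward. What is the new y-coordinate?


y_new = y0 + d*sin(theta)
= 1.1 + 2.3*sin(328)
= 1.1 + -1.2188
= -0.1188


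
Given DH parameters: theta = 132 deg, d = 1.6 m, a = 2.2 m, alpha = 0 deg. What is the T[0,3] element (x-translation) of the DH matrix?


T[0,3] = a * cos(theta)
= 2.2 * cos(132 deg)
= 2.2 * -0.6691
= -1.4721


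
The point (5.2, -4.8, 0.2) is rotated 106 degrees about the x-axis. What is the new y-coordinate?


Rotation about x-axis: y' = y*cos(theta) - z*sin(theta)
= -4.8 * -0.2756 - 0.2 * 0.9613
= 1.1308


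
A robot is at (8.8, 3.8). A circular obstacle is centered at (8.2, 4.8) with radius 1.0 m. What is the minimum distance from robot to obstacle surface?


center_dist = sqrt((8.8-8.2)^2 + (3.8-4.8)^2)
= sqrt(0.36 + 1.0)
= 1.1662
min_dist = center_dist - radius = 1.1662 - 1.0 = 0.1662 m


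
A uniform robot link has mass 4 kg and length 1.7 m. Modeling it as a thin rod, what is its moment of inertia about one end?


I = (1/3) * m * L^2
= (1/3) * 4 * 1.7^2
= 0.333333 * 4 * 2.89
= 3.8533 kg*m^2


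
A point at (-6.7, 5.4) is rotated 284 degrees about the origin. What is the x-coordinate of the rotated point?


x' = x*cos(theta) - y*sin(theta)
cos(284 deg) = 0.2419, sin(284 deg) = -0.9703
x' = -6.7 * 0.2419 - 5.4 * -0.9703
= -1.6209 - -5.2396
= 3.6187


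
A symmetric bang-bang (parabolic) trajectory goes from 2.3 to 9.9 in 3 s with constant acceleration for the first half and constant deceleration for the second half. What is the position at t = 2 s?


Symmetric rest-to-rest: each phase covers (pf-p0)/2 in time T/2. 0.5*a*(T/2)^2 = (pf-p0)/2 => a = 4*(pf-p0)/T^2
a = 4*(9.9-2.3)/3^2 = 3.3778
t = 2 is in the deceleration phase (t > T/2).
p = pf - 0.5*a*(T-t)^2 = 9.9 - 0.5*3.3778*1^2
= 8.2111


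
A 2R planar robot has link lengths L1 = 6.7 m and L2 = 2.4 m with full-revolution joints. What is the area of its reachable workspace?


r_max = L1 + L2 = 9.1 m
r_min = |L1 - L2| = 4.3 m
Area = pi*(r_max^2 - r_min^2)
= pi*(82.81 - 18.49)
= pi * 64.32
= 202.0672 m^2


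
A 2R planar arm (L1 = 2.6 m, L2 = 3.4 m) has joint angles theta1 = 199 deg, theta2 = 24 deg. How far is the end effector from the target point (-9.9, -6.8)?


End effector via forward kinematics:
x = L1*cos(t1) + L2*cos(t1+t2) = -4.945
y = L1*sin(t1) + L2*sin(t1+t2) = -3.1653
Distance to target:
d = sqrt((-9.9 - -4.945)^2 + (-6.8 - -3.1653)^2)
= sqrt(24.5525 + 13.2113)
= 6.1452 m


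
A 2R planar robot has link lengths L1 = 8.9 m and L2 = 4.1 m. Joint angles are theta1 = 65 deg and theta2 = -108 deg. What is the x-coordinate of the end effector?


Convert angles to radians: theta1 = 1.1345, theta2 = -1.885
x = L1*cos(theta1) + L2*cos(theta1+theta2)
x = 3.7613 + 2.9986
x = 6.7599


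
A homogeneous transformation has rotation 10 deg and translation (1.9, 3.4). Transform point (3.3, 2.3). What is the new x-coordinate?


x' = cos(theta)*px - sin(theta)*py + tx
= 0.9848*3.3 - 0.1736*2.3 + 1.9
= 4.7505


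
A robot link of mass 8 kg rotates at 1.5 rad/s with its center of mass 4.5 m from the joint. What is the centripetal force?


F = m * omega^2 * r
= 8 * 1.5^2 * 4.5
= 8 * 2.25 * 4.5
= 81.0 N


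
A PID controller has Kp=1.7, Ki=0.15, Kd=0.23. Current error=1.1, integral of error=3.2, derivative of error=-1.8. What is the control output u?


u = Kp*e + Ki*int(e) + Kd*de/dt
= 1.7*1.1 + 0.15*3.2 + 0.23*(-1.8)
= 1.87 + 0.48 + -0.414
= 1.936


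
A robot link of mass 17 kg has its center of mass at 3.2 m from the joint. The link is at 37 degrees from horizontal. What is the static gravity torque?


tau = m*g*L*cos(angle)
= 17 * 9.81 * 3.2 * cos(37 deg)
= 17 * 9.81 * 3.2 * 0.7986
= 426.203 Nm


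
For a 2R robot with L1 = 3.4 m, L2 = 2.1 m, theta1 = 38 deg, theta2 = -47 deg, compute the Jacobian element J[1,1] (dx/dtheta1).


J[1,1] = -L1*sin(t1) - L2*sin(t1+t2)
= -3.4*sin(38) - 2.1*sin(-9)
= -1.7647


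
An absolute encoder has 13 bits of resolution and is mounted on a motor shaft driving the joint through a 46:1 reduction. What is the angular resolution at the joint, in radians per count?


counts = 2^13 = 8192
effective counts at joint = 8192 * 46 = 376832
resolution = 2*pi / 376832
= 1.6674e-05 rad/count


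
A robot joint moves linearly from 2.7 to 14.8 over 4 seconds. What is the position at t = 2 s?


s = t/T = 2/4 = 0.5
p(t) = p0 + (pf-p0)*s
= 2.7 + (14.8 - 2.7) * 0.5
= 8.75


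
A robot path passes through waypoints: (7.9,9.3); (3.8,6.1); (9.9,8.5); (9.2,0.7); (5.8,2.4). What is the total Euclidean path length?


Segment lengths:
  seg1 = sqrt((-4.1)^2 + (-3.2)^2) = 5.201
  seg2 = sqrt((6.1)^2 + (2.4)^2) = 6.5552
  seg3 = sqrt((-0.7)^2 + (-7.8)^2) = 7.8313
  seg4 = sqrt((-3.4)^2 + (1.7)^2) = 3.8013
Total = 23.3888


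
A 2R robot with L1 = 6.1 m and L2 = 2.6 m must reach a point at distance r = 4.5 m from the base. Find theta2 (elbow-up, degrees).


cos(theta2) = (r^2 - L1^2 - L2^2) / (2*L1*L2)
cos(theta2) = (20.25 - 37.21 - 6.76) / 31.72
cos(theta2) = -0.747793
theta2 = 138.3996 degrees


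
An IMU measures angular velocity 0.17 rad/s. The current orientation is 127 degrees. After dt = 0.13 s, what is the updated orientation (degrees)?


delta_theta = w * dt = 0.17 * 0.13 = 0.0221 rad
= 1.2662 deg
theta_new = 127 + 1.2662 = 128.2662 deg


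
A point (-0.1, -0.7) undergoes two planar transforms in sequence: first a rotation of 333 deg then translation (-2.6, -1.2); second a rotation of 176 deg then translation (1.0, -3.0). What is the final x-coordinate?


After transform 1:
x1 = cos(333)*-0.1 - sin(333)*-0.7 + -2.6 = -3.0069
y1 = sin(333)*-0.1 + cos(333)*-0.7 + -1.2 = -1.7783
After transform 2:
x2 = cos(176)*-3.0069 - sin(176)*-1.7783 + 1.0
= 4.1236


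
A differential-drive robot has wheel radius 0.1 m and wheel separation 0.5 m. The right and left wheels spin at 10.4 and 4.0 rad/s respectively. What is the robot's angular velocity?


vR = r*wR = 0.1*10.4 = 1.04 m/s
vL = r*wL = 0.1*4.0 = 0.4 m/s
v = (vR+vL)/2 = 0.72 m/s
omega = (vR-vL)/L = 1.28 rad/s
angular velocity = 1.28 rad/s


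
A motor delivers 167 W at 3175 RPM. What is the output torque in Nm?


omega = 3175 * 2*pi/60 = 332.4852 rad/s
tau = P / omega = 167 / 332.4852
= 0.5023 Nm


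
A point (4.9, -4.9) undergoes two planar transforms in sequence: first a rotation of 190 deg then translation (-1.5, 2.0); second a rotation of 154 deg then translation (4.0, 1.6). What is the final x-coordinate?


After transform 1:
x1 = cos(190)*4.9 - sin(190)*-4.9 + -1.5 = -7.1764
y1 = sin(190)*4.9 + cos(190)*-4.9 + 2.0 = 5.9747
After transform 2:
x2 = cos(154)*-7.1764 - sin(154)*5.9747 + 4.0
= 7.831


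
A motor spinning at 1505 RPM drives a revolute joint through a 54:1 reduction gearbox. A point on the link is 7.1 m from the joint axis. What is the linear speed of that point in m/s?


omega_motor = 1505 * 2*pi/60 = 157.6032 rad/s
omega_joint = omega_motor / 54 = 2.9186 rad/s
v = omega_joint * r = 2.9186 * 7.1
= 20.7219 m/s


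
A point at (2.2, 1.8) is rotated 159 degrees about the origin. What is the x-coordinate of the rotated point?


x' = x*cos(theta) - y*sin(theta)
cos(159 deg) = -0.9336, sin(159 deg) = 0.3584
x' = 2.2 * -0.9336 - 1.8 * 0.3584
= -2.0539 - 0.6451
= -2.6989


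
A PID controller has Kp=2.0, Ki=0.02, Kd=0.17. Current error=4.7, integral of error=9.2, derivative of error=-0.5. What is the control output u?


u = Kp*e + Ki*int(e) + Kd*de/dt
= 2.0*4.7 + 0.02*9.2 + 0.17*(-0.5)
= 9.4 + 0.184 + -0.085
= 9.499


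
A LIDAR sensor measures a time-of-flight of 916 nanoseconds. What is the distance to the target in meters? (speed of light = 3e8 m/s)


tof = 916 ns = 9.16e-07 s
dist = c * tof / 2
= 3e8 * 9.16e-07 / 2
= 137.4 m


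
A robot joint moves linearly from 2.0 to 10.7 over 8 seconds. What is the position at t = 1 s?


s = t/T = 1/8 = 0.125
p(t) = p0 + (pf-p0)*s
= 2.0 + (10.7 - 2.0) * 0.125
= 3.0875


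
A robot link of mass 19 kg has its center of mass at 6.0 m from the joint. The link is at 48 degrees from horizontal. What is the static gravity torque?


tau = m*g*L*cos(angle)
= 19 * 9.81 * 6.0 * cos(48 deg)
= 19 * 9.81 * 6.0 * 0.6691
= 748.3155 Nm


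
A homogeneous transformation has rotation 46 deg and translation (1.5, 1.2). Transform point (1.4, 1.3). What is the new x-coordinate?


x' = cos(theta)*px - sin(theta)*py + tx
= 0.6947*1.4 - 0.7193*1.3 + 1.5
= 1.5374


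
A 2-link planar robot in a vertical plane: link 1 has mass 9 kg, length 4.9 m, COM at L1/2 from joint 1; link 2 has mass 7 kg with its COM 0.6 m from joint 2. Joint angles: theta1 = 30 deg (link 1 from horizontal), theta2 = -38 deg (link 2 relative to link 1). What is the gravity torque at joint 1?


Horizontal distance from joint 1 to link-1 COM:
  x_c1 = (L1/2)*cos(t1) = 2.45 * 0.866 = 2.1218 m
Horizontal distance from joint 1 to link-2 COM:
  x_c2 = L1*cos(t1) + Lc2*cos(t1+t2)
       = 4.9*0.866 + 0.6*0.9903 = 4.8377 m
tau1 = m1*g*x_c1 + m2*g*x_c2
     = 9*9.81*2.1218 + 7*9.81*4.8377
     = 187.3304 + 332.2039
     = 519.5342 Nm


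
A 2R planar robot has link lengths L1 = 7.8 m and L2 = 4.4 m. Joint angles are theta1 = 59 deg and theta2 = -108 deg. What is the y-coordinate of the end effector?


Convert angles to radians: theta1 = 1.0297, theta2 = -1.885
y = L1*sin(theta1) + L2*sin(theta1+theta2)
y = 6.6859 + -3.3207
y = 3.3652


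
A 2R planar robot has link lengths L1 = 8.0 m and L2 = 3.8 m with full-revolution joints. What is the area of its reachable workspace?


r_max = L1 + L2 = 11.8 m
r_min = |L1 - L2| = 4.2 m
Area = pi*(r_max^2 - r_min^2)
= pi*(139.24 - 17.64)
= pi * 121.6
= 382.0177 m^2


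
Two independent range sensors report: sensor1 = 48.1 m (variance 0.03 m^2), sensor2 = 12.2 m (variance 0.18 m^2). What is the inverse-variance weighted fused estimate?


w1 = (1/var1) / (1/var1 + 1/var2)
   = 33.3333 / (33.3333 + 5.5556) = 0.8571
w2 = 1 - w1 = 0.1429
fused = w1*s1 + w2*s2 = 41.2286 + 1.7429
= 42.9714 m


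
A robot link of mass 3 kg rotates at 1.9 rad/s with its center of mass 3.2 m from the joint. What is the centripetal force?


F = m * omega^2 * r
= 3 * 1.9^2 * 3.2
= 3 * 3.61 * 3.2
= 34.656 N


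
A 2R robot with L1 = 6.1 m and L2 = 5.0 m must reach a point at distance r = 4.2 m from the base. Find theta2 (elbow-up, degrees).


cos(theta2) = (r^2 - L1^2 - L2^2) / (2*L1*L2)
cos(theta2) = (17.64 - 37.21 - 25.0) / 61.0
cos(theta2) = -0.730656
theta2 = 136.9414 degrees


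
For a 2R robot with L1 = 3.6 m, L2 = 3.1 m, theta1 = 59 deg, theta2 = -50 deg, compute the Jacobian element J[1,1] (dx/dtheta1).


J[1,1] = -L1*sin(t1) - L2*sin(t1+t2)
= -3.6*sin(59) - 3.1*sin(9)
= -3.5707


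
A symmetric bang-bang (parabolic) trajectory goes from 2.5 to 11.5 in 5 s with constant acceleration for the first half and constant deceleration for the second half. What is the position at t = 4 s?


Symmetric rest-to-rest: each phase covers (pf-p0)/2 in time T/2. 0.5*a*(T/2)^2 = (pf-p0)/2 => a = 4*(pf-p0)/T^2
a = 4*(11.5-2.5)/5^2 = 1.44
t = 4 is in the deceleration phase (t > T/2).
p = pf - 0.5*a*(T-t)^2 = 11.5 - 0.5*1.44*1^2
= 10.78


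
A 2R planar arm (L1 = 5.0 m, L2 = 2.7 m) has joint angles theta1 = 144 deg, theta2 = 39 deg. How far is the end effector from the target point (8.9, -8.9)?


End effector via forward kinematics:
x = L1*cos(t1) + L2*cos(t1+t2) = -6.7414
y = L1*sin(t1) + L2*sin(t1+t2) = 2.7976
Distance to target:
d = sqrt((8.9 - -6.7414)^2 + (-8.9 - 2.7976)^2)
= sqrt(244.6529 + 136.8343)
= 19.5317 m


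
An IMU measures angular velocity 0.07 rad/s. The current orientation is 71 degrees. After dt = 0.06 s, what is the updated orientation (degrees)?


delta_theta = w * dt = 0.07 * 0.06 = 0.0042 rad
= 0.2406 deg
theta_new = 71 + 0.2406 = 71.2406 deg


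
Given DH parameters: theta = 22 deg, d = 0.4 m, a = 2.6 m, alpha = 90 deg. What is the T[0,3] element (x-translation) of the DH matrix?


T[0,3] = a * cos(theta)
= 2.6 * cos(22 deg)
= 2.6 * 0.9272
= 2.4107


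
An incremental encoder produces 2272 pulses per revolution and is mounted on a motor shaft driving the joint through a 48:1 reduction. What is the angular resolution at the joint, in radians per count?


counts per rev = 2272
effective counts at joint = 2272 * 48 = 109056
resolution = 2*pi / 109056
= 5.7614e-05 rad/count


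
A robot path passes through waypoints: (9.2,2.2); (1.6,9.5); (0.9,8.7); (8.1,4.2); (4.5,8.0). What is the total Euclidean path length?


Segment lengths:
  seg1 = sqrt((-7.6)^2 + (7.3)^2) = 10.538
  seg2 = sqrt((-0.7)^2 + (-0.8)^2) = 1.063
  seg3 = sqrt((7.2)^2 + (-4.5)^2) = 8.4906
  seg4 = sqrt((-3.6)^2 + (3.8)^2) = 5.2345
Total = 25.3261


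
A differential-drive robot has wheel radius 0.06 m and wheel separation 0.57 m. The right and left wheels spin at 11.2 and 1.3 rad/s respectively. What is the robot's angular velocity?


vR = r*wR = 0.06*11.2 = 0.672 m/s
vL = r*wL = 0.06*1.3 = 0.078 m/s
v = (vR+vL)/2 = 0.375 m/s
omega = (vR-vL)/L = 1.0421 rad/s
angular velocity = 1.0421 rad/s


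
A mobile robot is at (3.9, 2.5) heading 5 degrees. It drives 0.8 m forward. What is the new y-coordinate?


y_new = y0 + d*sin(theta)
= 2.5 + 0.8*sin(5)
= 2.5 + 0.0697
= 2.5697


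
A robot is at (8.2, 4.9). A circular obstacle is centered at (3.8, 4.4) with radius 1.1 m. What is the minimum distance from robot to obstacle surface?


center_dist = sqrt((8.2-3.8)^2 + (4.9-4.4)^2)
= sqrt(19.36 + 0.25)
= 4.4283
min_dist = center_dist - radius = 4.4283 - 1.1 = 3.3283 m


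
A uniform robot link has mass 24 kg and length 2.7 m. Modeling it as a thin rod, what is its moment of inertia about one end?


I = (1/3) * m * L^2
= (1/3) * 24 * 2.7^2
= 0.333333 * 24 * 7.29
= 58.32 kg*m^2


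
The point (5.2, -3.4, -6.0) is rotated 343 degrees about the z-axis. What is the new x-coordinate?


Rotation about z-axis: x' = x*cos(theta) - y*sin(theta)
= 5.2 * 0.9563 - -3.4 * -0.2924
= 3.9787


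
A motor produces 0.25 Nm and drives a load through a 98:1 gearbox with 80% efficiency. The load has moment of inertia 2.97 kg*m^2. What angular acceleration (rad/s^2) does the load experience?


tau_out = tau_motor * N * eta
= 0.25 * 98 * 0.8 = 19.6 Nm
alpha = tau_out / I = 19.6 / 2.97
= 6.5993 rad/s^2


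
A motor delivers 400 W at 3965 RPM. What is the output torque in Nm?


omega = 3965 * 2*pi/60 = 415.2138 rad/s
tau = P / omega = 400 / 415.2138
= 0.9634 Nm


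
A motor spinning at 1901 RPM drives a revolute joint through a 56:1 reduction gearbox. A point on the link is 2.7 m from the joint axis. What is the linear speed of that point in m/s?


omega_motor = 1901 * 2*pi/60 = 199.0723 rad/s
omega_joint = omega_motor / 56 = 3.5549 rad/s
v = omega_joint * r = 3.5549 * 2.7
= 9.5981 m/s


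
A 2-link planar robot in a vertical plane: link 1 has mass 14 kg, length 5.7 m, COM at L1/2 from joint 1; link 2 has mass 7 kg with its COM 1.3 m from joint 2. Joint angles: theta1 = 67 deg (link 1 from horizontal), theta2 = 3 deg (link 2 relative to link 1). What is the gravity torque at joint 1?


Horizontal distance from joint 1 to link-1 COM:
  x_c1 = (L1/2)*cos(t1) = 2.85 * 0.3907 = 1.1136 m
Horizontal distance from joint 1 to link-2 COM:
  x_c2 = L1*cos(t1) + Lc2*cos(t1+t2)
       = 5.7*0.3907 + 1.3*0.342 = 2.6718 m
tau1 = m1*g*x_c1 + m2*g*x_c2
     = 14*9.81*1.1136 + 7*9.81*2.6718
     = 152.9396 + 183.4721
     = 336.4117 Nm


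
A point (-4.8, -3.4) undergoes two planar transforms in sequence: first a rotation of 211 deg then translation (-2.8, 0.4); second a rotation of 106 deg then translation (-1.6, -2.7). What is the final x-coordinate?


After transform 1:
x1 = cos(211)*-4.8 - sin(211)*-3.4 + -2.8 = -0.4367
y1 = sin(211)*-4.8 + cos(211)*-3.4 + 0.4 = 5.7866
After transform 2:
x2 = cos(106)*-0.4367 - sin(106)*5.7866 + -1.6
= -7.042


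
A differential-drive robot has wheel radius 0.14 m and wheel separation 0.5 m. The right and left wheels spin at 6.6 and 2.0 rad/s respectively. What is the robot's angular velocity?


vR = r*wR = 0.14*6.6 = 0.924 m/s
vL = r*wL = 0.14*2.0 = 0.28 m/s
v = (vR+vL)/2 = 0.602 m/s
omega = (vR-vL)/L = 1.288 rad/s
angular velocity = 1.288 rad/s


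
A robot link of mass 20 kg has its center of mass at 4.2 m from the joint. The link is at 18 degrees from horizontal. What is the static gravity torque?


tau = m*g*L*cos(angle)
= 20 * 9.81 * 4.2 * cos(18 deg)
= 20 * 9.81 * 4.2 * 0.9511
= 783.7086 Nm


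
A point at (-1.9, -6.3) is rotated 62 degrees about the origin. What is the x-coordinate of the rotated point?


x' = x*cos(theta) - y*sin(theta)
cos(62 deg) = 0.4695, sin(62 deg) = 0.8829
x' = -1.9 * 0.4695 - -6.3 * 0.8829
= -0.892 - -5.5626
= 4.6706


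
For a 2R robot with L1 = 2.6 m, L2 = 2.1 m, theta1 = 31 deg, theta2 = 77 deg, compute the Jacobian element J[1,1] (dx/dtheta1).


J[1,1] = -L1*sin(t1) - L2*sin(t1+t2)
= -2.6*sin(31) - 2.1*sin(108)
= -3.3363


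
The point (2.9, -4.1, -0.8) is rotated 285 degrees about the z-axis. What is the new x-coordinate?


Rotation about z-axis: x' = x*cos(theta) - y*sin(theta)
= 2.9 * 0.2588 - -4.1 * -0.9659
= -3.2097


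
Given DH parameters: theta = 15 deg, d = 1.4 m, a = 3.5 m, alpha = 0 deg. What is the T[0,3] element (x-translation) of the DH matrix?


T[0,3] = a * cos(theta)
= 3.5 * cos(15 deg)
= 3.5 * 0.9659
= 3.3807


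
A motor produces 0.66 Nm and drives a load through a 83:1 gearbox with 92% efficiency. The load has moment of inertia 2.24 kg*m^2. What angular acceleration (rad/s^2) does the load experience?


tau_out = tau_motor * N * eta
= 0.66 * 83 * 0.92 = 50.3976 Nm
alpha = tau_out / I = 50.3976 / 2.24
= 22.4989 rad/s^2


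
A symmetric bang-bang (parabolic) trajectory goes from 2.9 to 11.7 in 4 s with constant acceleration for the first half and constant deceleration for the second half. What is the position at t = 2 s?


Symmetric rest-to-rest: each phase covers (pf-p0)/2 in time T/2. 0.5*a*(T/2)^2 = (pf-p0)/2 => a = 4*(pf-p0)/T^2
a = 4*(11.7-2.9)/4^2 = 2.2
t = 2 is in the acceleration phase (t <= T/2).
p = p0 + 0.5*a*t^2 = 2.9 + 0.5*2.2*2^2
= 7.3


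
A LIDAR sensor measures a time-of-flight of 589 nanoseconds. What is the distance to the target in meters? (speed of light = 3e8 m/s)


tof = 589 ns = 5.89e-07 s
dist = c * tof / 2
= 3e8 * 5.89e-07 / 2
= 88.35 m


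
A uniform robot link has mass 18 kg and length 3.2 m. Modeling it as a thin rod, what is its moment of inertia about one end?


I = (1/3) * m * L^2
= (1/3) * 18 * 3.2^2
= 0.333333 * 18 * 10.24
= 61.44 kg*m^2


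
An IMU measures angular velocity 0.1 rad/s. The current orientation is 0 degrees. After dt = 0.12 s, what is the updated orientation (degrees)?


delta_theta = w * dt = 0.1 * 0.12 = 0.012 rad
= 0.6875 deg
theta_new = 0 + 0.6875 = 0.6875 deg


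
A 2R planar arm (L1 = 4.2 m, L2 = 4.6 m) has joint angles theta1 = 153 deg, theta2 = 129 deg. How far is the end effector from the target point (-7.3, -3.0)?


End effector via forward kinematics:
x = L1*cos(t1) + L2*cos(t1+t2) = -2.7858
y = L1*sin(t1) + L2*sin(t1+t2) = -2.5927
Distance to target:
d = sqrt((-7.3 - -2.7858)^2 + (-3.0 - -2.5927)^2)
= sqrt(20.3777 + 0.1659)
= 4.5325 m


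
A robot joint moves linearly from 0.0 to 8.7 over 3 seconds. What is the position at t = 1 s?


s = t/T = 1/3 = 0.3333
p(t) = p0 + (pf-p0)*s
= 0.0 + (8.7 - 0.0) * 0.3333
= 2.9


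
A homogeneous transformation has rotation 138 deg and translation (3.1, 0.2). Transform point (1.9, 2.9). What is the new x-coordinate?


x' = cos(theta)*px - sin(theta)*py + tx
= -0.7431*1.9 - 0.6691*2.9 + 3.1
= -0.2525


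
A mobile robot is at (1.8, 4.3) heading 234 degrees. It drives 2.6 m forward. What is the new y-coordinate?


y_new = y0 + d*sin(theta)
= 4.3 + 2.6*sin(234)
= 4.3 + -2.1034
= 2.1966


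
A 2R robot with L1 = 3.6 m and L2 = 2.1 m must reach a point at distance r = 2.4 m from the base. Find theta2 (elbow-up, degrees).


cos(theta2) = (r^2 - L1^2 - L2^2) / (2*L1*L2)
cos(theta2) = (5.76 - 12.96 - 4.41) / 15.12
cos(theta2) = -0.767857
theta2 = 140.1619 degrees


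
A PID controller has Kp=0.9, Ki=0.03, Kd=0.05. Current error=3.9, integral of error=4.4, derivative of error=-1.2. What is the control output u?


u = Kp*e + Ki*int(e) + Kd*de/dt
= 0.9*3.9 + 0.03*4.4 + 0.05*(-1.2)
= 3.51 + 0.132 + -0.06
= 3.582


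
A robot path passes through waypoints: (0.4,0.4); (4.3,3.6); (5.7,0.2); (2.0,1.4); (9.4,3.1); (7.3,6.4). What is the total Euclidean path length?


Segment lengths:
  seg1 = sqrt((3.9)^2 + (3.2)^2) = 5.0448
  seg2 = sqrt((1.4)^2 + (-3.4)^2) = 3.677
  seg3 = sqrt((-3.7)^2 + (1.2)^2) = 3.8897
  seg4 = sqrt((7.4)^2 + (1.7)^2) = 7.5928
  seg5 = sqrt((-2.1)^2 + (3.3)^2) = 3.9115
Total = 24.1158


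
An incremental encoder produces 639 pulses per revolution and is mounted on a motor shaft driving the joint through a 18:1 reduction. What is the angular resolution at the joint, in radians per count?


counts per rev = 639
effective counts at joint = 639 * 18 = 11502
resolution = 2*pi / 11502
= 5.4627e-04 rad/count


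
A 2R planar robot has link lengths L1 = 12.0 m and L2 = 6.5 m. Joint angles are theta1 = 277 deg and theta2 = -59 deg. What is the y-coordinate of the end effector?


Convert angles to radians: theta1 = 4.8346, theta2 = -1.0297
y = L1*sin(theta1) + L2*sin(theta1+theta2)
y = -11.9106 + -4.0018
y = -15.9124


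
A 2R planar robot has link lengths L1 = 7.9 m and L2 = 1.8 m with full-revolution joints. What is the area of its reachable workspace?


r_max = L1 + L2 = 9.7 m
r_min = |L1 - L2| = 6.1 m
Area = pi*(r_max^2 - r_min^2)
= pi*(94.09 - 37.21)
= pi * 56.88
= 178.6938 m^2


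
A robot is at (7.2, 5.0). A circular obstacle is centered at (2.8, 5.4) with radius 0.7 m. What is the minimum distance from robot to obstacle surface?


center_dist = sqrt((7.2-2.8)^2 + (5.0-5.4)^2)
= sqrt(19.36 + 0.16)
= 4.4181
min_dist = center_dist - radius = 4.4181 - 0.7 = 3.7181 m


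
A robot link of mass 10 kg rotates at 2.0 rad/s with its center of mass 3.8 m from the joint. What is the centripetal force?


F = m * omega^2 * r
= 10 * 2.0^2 * 3.8
= 10 * 4.0 * 3.8
= 152.0 N


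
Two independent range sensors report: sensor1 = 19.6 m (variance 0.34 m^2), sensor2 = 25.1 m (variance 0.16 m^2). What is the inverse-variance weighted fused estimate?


w1 = (1/var1) / (1/var1 + 1/var2)
   = 2.9412 / (2.9412 + 6.25) = 0.32
w2 = 1 - w1 = 0.68
fused = w1*s1 + w2*s2 = 6.272 + 17.068
= 23.34 m


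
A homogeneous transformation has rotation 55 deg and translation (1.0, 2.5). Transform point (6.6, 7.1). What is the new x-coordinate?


x' = cos(theta)*px - sin(theta)*py + tx
= 0.5736*6.6 - 0.8192*7.1 + 1.0
= -1.0304


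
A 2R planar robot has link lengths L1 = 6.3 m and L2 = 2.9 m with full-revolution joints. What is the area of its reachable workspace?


r_max = L1 + L2 = 9.2 m
r_min = |L1 - L2| = 3.4 m
Area = pi*(r_max^2 - r_min^2)
= pi*(84.64 - 11.56)
= pi * 73.08
= 229.5876 m^2


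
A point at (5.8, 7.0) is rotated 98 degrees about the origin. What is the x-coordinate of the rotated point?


x' = x*cos(theta) - y*sin(theta)
cos(98 deg) = -0.1392, sin(98 deg) = 0.9903
x' = 5.8 * -0.1392 - 7.0 * 0.9903
= -0.8072 - 6.9319
= -7.7391


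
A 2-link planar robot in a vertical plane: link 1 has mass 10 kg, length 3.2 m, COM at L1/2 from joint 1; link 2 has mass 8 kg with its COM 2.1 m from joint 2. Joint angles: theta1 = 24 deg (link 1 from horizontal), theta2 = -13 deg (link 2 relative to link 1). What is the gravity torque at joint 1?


Horizontal distance from joint 1 to link-1 COM:
  x_c1 = (L1/2)*cos(t1) = 1.6 * 0.9135 = 1.4617 m
Horizontal distance from joint 1 to link-2 COM:
  x_c2 = L1*cos(t1) + Lc2*cos(t1+t2)
       = 3.2*0.9135 + 2.1*0.9816 = 4.9848 m
tau1 = m1*g*x_c1 + m2*g*x_c2
     = 10*9.81*1.4617 + 8*9.81*4.9848
     = 143.3901 + 391.2042
     = 534.5943 Nm


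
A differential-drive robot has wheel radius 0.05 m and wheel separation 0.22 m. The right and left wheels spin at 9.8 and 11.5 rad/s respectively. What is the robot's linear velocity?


vR = r*wR = 0.05*9.8 = 0.49 m/s
vL = r*wL = 0.05*11.5 = 0.575 m/s
v = (vR+vL)/2 = 0.5325 m/s
omega = (vR-vL)/L = -0.3864 rad/s
linear velocity = 0.5325 m/s


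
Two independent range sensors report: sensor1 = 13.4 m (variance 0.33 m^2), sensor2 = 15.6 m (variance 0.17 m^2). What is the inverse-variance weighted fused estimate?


w1 = (1/var1) / (1/var1 + 1/var2)
   = 3.0303 / (3.0303 + 5.8824) = 0.34
w2 = 1 - w1 = 0.66
fused = w1*s1 + w2*s2 = 4.556 + 10.296
= 14.852 m


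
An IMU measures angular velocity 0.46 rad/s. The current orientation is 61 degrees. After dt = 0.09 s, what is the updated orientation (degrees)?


delta_theta = w * dt = 0.46 * 0.09 = 0.0414 rad
= 2.372 deg
theta_new = 61 + 2.372 = 63.372 deg


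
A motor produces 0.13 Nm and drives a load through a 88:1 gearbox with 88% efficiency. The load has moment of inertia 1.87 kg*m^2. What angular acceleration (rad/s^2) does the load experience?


tau_out = tau_motor * N * eta
= 0.13 * 88 * 0.88 = 10.0672 Nm
alpha = tau_out / I = 10.0672 / 1.87
= 5.3835 rad/s^2


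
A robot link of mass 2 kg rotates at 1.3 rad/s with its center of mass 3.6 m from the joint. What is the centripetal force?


F = m * omega^2 * r
= 2 * 1.3^2 * 3.6
= 2 * 1.69 * 3.6
= 12.168 N


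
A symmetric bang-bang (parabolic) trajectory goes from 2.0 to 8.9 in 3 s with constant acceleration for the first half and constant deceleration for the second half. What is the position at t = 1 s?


Symmetric rest-to-rest: each phase covers (pf-p0)/2 in time T/2. 0.5*a*(T/2)^2 = (pf-p0)/2 => a = 4*(pf-p0)/T^2
a = 4*(8.9-2.0)/3^2 = 3.0667
t = 1 is in the acceleration phase (t <= T/2).
p = p0 + 0.5*a*t^2 = 2.0 + 0.5*3.0667*1^2
= 3.5333


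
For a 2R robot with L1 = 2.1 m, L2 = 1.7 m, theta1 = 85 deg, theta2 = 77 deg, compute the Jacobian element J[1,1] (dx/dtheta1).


J[1,1] = -L1*sin(t1) - L2*sin(t1+t2)
= -2.1*sin(85) - 1.7*sin(162)
= -2.6173


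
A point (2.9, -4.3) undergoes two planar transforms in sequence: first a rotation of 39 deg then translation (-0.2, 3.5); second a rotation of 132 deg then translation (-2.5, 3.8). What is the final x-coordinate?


After transform 1:
x1 = cos(39)*2.9 - sin(39)*-4.3 + -0.2 = 4.7598
y1 = sin(39)*2.9 + cos(39)*-4.3 + 3.5 = 1.9833
After transform 2:
x2 = cos(132)*4.7598 - sin(132)*1.9833 + -2.5
= -7.1588


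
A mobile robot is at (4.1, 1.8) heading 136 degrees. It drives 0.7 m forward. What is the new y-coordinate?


y_new = y0 + d*sin(theta)
= 1.8 + 0.7*sin(136)
= 1.8 + 0.4863
= 2.2863


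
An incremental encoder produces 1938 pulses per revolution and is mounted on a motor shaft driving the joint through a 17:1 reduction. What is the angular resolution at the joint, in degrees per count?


counts per rev = 1938
effective counts at joint = 1938 * 17 = 32946
resolution = 360 / 32946
= 0.0109 deg/count


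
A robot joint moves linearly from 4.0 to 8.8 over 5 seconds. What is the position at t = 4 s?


s = t/T = 4/5 = 0.8
p(t) = p0 + (pf-p0)*s
= 4.0 + (8.8 - 4.0) * 0.8
= 7.84


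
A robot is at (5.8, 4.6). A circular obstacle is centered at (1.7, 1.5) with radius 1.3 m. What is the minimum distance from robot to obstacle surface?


center_dist = sqrt((5.8-1.7)^2 + (4.6-1.5)^2)
= sqrt(16.81 + 9.61)
= 5.14
min_dist = center_dist - radius = 5.14 - 1.3 = 3.84 m


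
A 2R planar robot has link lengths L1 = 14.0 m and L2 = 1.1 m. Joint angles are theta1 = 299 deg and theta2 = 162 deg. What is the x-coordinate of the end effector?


Convert angles to radians: theta1 = 5.2185, theta2 = 2.8274
x = L1*cos(theta1) + L2*cos(theta1+theta2)
x = 6.7873 + -0.2099
x = 6.5774


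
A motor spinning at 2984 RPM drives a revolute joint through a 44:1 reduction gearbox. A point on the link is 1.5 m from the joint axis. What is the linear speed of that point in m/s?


omega_motor = 2984 * 2*pi/60 = 312.4837 rad/s
omega_joint = omega_motor / 44 = 7.1019 rad/s
v = omega_joint * r = 7.1019 * 1.5
= 10.6529 m/s


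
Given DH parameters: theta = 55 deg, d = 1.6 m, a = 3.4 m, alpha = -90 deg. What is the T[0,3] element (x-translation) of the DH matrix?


T[0,3] = a * cos(theta)
= 3.4 * cos(55 deg)
= 3.4 * 0.5736
= 1.9502


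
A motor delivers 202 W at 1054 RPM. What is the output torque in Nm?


omega = 1054 * 2*pi/60 = 110.3746 rad/s
tau = P / omega = 202 / 110.3746
= 1.8301 Nm


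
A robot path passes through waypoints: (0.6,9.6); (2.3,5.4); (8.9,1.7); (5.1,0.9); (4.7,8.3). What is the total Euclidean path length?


Segment lengths:
  seg1 = sqrt((1.7)^2 + (-4.2)^2) = 4.531
  seg2 = sqrt((6.6)^2 + (-3.7)^2) = 7.5664
  seg3 = sqrt((-3.8)^2 + (-0.8)^2) = 3.8833
  seg4 = sqrt((-0.4)^2 + (7.4)^2) = 7.4108
Total = 23.3915


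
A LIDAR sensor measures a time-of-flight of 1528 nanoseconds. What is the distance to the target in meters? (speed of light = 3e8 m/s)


tof = 1528 ns = 1.528e-06 s
dist = c * tof / 2
= 3e8 * 1.528e-06 / 2
= 229.2 m


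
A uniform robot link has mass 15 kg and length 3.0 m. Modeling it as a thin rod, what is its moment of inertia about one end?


I = (1/3) * m * L^2
= (1/3) * 15 * 3.0^2
= 0.333333 * 15 * 9.0
= 45.0 kg*m^2


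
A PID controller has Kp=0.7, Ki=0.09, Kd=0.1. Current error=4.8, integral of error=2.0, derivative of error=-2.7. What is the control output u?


u = Kp*e + Ki*int(e) + Kd*de/dt
= 0.7*4.8 + 0.09*2.0 + 0.1*(-2.7)
= 3.36 + 0.18 + -0.27
= 3.27


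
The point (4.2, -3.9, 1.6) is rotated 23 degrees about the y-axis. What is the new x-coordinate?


Rotation about y-axis: x' = x*cos(theta) + z*sin(theta)
= 4.2 * 0.9205 + 1.6 * 0.3907
= 4.4913


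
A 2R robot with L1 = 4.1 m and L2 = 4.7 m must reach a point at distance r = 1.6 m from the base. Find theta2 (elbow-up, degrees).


cos(theta2) = (r^2 - L1^2 - L2^2) / (2*L1*L2)
cos(theta2) = (2.56 - 16.81 - 22.09) / 38.54
cos(theta2) = -0.942916
theta2 = 160.5473 degrees


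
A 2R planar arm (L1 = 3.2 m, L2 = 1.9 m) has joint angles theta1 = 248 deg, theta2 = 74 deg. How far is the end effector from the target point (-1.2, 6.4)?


End effector via forward kinematics:
x = L1*cos(t1) + L2*cos(t1+t2) = 0.2985
y = L1*sin(t1) + L2*sin(t1+t2) = -4.1367
Distance to target:
d = sqrt((-1.2 - 0.2985)^2 + (6.4 - -4.1367)^2)
= sqrt(2.2454 + 111.023)
= 10.6428 m


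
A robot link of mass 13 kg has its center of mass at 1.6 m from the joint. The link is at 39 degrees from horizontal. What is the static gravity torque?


tau = m*g*L*cos(angle)
= 13 * 9.81 * 1.6 * cos(39 deg)
= 13 * 9.81 * 1.6 * 0.7771
= 158.5751 Nm


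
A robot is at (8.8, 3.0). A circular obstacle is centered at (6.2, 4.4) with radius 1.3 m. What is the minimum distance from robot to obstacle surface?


center_dist = sqrt((8.8-6.2)^2 + (3.0-4.4)^2)
= sqrt(6.76 + 1.96)
= 2.953
min_dist = center_dist - radius = 2.953 - 1.3 = 1.653 m


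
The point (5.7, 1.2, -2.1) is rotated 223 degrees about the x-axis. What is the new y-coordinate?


Rotation about x-axis: y' = y*cos(theta) - z*sin(theta)
= 1.2 * -0.7314 - -2.1 * -0.682
= -2.3098


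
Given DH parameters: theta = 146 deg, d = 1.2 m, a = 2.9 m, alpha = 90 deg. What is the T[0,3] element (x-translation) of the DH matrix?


T[0,3] = a * cos(theta)
= 2.9 * cos(146 deg)
= 2.9 * -0.829
= -2.4042


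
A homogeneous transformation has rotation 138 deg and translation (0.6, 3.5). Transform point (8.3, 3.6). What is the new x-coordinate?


x' = cos(theta)*px - sin(theta)*py + tx
= -0.7431*8.3 - 0.6691*3.6 + 0.6
= -7.977


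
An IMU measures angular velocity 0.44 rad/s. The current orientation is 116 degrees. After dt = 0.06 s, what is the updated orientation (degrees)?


delta_theta = w * dt = 0.44 * 0.06 = 0.0264 rad
= 1.5126 deg
theta_new = 116 + 1.5126 = 117.5126 deg


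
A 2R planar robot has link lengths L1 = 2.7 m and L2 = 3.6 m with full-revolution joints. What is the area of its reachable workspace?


r_max = L1 + L2 = 6.3 m
r_min = |L1 - L2| = 0.9 m
Area = pi*(r_max^2 - r_min^2)
= pi*(39.69 - 0.81)
= pi * 38.88
= 122.1451 m^2


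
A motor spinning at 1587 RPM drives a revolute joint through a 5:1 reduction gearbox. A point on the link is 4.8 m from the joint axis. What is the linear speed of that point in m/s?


omega_motor = 1587 * 2*pi/60 = 166.1903 rad/s
omega_joint = omega_motor / 5 = 33.2381 rad/s
v = omega_joint * r = 33.2381 * 4.8
= 159.5426 m/s


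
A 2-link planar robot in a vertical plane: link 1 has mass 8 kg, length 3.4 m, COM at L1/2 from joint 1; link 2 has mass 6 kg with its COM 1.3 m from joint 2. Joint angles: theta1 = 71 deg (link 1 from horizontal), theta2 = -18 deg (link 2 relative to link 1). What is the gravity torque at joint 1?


Horizontal distance from joint 1 to link-1 COM:
  x_c1 = (L1/2)*cos(t1) = 1.7 * 0.3256 = 0.5535 m
Horizontal distance from joint 1 to link-2 COM:
  x_c2 = L1*cos(t1) + Lc2*cos(t1+t2)
       = 3.4*0.3256 + 1.3*0.6018 = 1.8893 m
tau1 = m1*g*x_c1 + m2*g*x_c2
     = 8*9.81*0.5535 + 6*9.81*1.8893
     = 43.436 + 111.2037
     = 154.6397 Nm


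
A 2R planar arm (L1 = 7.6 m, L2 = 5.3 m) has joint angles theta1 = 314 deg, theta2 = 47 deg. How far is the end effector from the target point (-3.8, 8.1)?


End effector via forward kinematics:
x = L1*cos(t1) + L2*cos(t1+t2) = 10.5786
y = L1*sin(t1) + L2*sin(t1+t2) = -5.3745
Distance to target:
d = sqrt((-3.8 - 10.5786)^2 + (8.1 - -5.3745)^2)
= sqrt(206.744 + 181.5617)
= 19.7055 m


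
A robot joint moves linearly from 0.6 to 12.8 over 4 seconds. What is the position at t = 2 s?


s = t/T = 2/4 = 0.5
p(t) = p0 + (pf-p0)*s
= 0.6 + (12.8 - 0.6) * 0.5
= 6.7


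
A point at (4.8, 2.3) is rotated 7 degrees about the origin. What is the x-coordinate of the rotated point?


x' = x*cos(theta) - y*sin(theta)
cos(7 deg) = 0.9925, sin(7 deg) = 0.1219
x' = 4.8 * 0.9925 - 2.3 * 0.1219
= 4.7642 - 0.2803
= 4.4839


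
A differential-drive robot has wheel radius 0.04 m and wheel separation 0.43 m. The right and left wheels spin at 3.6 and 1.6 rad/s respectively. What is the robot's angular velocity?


vR = r*wR = 0.04*3.6 = 0.144 m/s
vL = r*wL = 0.04*1.6 = 0.064 m/s
v = (vR+vL)/2 = 0.104 m/s
omega = (vR-vL)/L = 0.186 rad/s
angular velocity = 0.186 rad/s


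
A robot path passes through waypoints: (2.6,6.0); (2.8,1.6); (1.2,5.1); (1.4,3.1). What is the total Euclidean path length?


Segment lengths:
  seg1 = sqrt((0.2)^2 + (-4.4)^2) = 4.4045
  seg2 = sqrt((-1.6)^2 + (3.5)^2) = 3.8484
  seg3 = sqrt((0.2)^2 + (-2.0)^2) = 2.01
Total = 10.2629


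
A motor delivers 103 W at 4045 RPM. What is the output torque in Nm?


omega = 4045 * 2*pi/60 = 423.5914 rad/s
tau = P / omega = 103 / 423.5914
= 0.2432 Nm


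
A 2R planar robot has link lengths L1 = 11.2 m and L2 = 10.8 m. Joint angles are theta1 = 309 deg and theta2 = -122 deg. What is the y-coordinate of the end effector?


Convert angles to radians: theta1 = 5.3931, theta2 = -2.1293
y = L1*sin(theta1) + L2*sin(theta1+theta2)
y = -8.704 + -1.3162
y = -10.0202


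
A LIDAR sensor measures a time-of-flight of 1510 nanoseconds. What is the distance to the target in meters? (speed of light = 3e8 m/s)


tof = 1510 ns = 1.51e-06 s
dist = c * tof / 2
= 3e8 * 1.51e-06 / 2
= 226.5 m


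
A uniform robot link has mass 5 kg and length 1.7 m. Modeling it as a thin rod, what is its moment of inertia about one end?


I = (1/3) * m * L^2
= (1/3) * 5 * 1.7^2
= 0.333333 * 5 * 2.89
= 4.8167 kg*m^2


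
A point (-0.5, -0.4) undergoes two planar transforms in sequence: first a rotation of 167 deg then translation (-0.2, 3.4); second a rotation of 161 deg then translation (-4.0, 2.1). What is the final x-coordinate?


After transform 1:
x1 = cos(167)*-0.5 - sin(167)*-0.4 + -0.2 = 0.3772
y1 = sin(167)*-0.5 + cos(167)*-0.4 + 3.4 = 3.6773
After transform 2:
x2 = cos(161)*0.3772 - sin(161)*3.6773 + -4.0
= -5.5538


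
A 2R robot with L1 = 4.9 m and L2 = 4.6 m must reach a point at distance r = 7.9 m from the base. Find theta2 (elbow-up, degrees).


cos(theta2) = (r^2 - L1^2 - L2^2) / (2*L1*L2)
cos(theta2) = (62.41 - 24.01 - 21.16) / 45.08
cos(theta2) = 0.382431
theta2 = 67.5156 degrees
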